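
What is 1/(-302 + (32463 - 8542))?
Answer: 1/23619 ≈ 4.2339e-5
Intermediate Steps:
1/(-302 + (32463 - 8542)) = 1/(-302 + 23921) = 1/23619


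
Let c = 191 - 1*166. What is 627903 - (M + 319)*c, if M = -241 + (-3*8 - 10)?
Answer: 626803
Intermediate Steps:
c = 25 (c = 191 - 166 = 25)
M = -275 (M = -241 + (-24 - 10) = -241 - 34 = -275)
627903 - (M + 319)*c = 627903 - (-275 + 319)*25 = 627903 - 44*25 = 627903 - 1*1100 = 627903 - 1100 = 626803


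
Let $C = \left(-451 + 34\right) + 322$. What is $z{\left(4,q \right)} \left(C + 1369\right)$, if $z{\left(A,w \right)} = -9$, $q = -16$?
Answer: $-11466$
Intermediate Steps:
$C = -95$ ($C = -417 + 322 = -95$)
$z{\left(4,q \right)} \left(C + 1369\right) = - 9 \left(-95 + 1369\right) = \left(-9\right) 1274 = -11466$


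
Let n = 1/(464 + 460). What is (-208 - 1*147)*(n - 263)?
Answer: 86268905/924 ≈ 93365.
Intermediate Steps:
n = 1/924 ≈ 0.0010823
(-208 - 1*147)*(n - 263) = (-208 - 1*147)*(1/924 - 263) = (-208 - 147)*(-243011/924) = -355*(-243011/924) = 86268905/924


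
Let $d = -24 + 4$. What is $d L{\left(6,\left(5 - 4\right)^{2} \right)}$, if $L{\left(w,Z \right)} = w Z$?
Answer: $-120$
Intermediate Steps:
$L{\left(w,Z \right)} = Z w$
$d = -20$
$d L{\left(6,\left(5 - 4\right)^{2} \right)} = - 20 \left(5 - 4\right)^{2} \cdot 6 = - 20 \cdot 1^{2} \cdot 6 = - 20 \cdot 1 \cdot 6 = \left(-20\right) 6 = -120$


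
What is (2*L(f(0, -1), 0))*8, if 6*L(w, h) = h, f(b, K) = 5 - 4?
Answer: 0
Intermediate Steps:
f(b, K) = 1
L(w, h) = h/6
(2*L(f(0, -1), 0))*8 = (2*((1/6)*0))*8 = (2*0)*8 = 0*8 = 0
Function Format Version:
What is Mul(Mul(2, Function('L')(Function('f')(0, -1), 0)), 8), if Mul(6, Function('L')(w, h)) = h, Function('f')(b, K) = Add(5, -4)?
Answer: 0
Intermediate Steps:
Function('f')(b, K) = 1
Function('L')(w, h) = Mul(Rational(1, 6), h)
Mul(Mul(2, Function('L')(Function('f')(0, -1), 0)), 8) = Mul(Mul(2, Mul(Rational(1, 6), 0)), 8) = Mul(Mul(2, 0), 8) = Mul(0, 8) = 0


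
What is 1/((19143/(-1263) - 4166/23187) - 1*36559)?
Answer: -9761727/357028687526 ≈ -2.7342e-5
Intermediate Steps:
1/((19143/(-1263) - 4166/23187) - 1*36559) = 1/((19143*(-1/1263) - 4166*1/23187) - 36559) = 1/((-6381/421 - 4166/23187) - 36559) = 1/(-149710133/9761727 - 36559) = 1/(-357028687526/9761727) = -9761727/357028687526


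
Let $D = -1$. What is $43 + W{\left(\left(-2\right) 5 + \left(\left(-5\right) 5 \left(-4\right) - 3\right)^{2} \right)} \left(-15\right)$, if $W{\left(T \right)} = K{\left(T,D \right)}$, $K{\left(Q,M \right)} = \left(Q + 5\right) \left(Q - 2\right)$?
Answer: $-1325540777$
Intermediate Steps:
$K{\left(Q,M \right)} = \left(-2 + Q\right) \left(5 + Q\right)$ ($K{\left(Q,M \right)} = \left(5 + Q\right) \left(-2 + Q\right) = \left(-2 + Q\right) \left(5 + Q\right)$)
$W{\left(T \right)} = -10 + T^{2} + 3 T$
$43 + W{\left(\left(-2\right) 5 + \left(\left(-5\right) 5 \left(-4\right) - 3\right)^{2} \right)} \left(-15\right) = 43 + \left(-10 + \left(\left(-2\right) 5 + \left(\left(-5\right) 5 \left(-4\right) - 3\right)^{2}\right)^{2} + 3 \left(\left(-2\right) 5 + \left(\left(-5\right) 5 \left(-4\right) - 3\right)^{2}\right)\right) \left(-15\right) = 43 + \left(-10 + \left(-10 + \left(\left(-25\right) \left(-4\right) - 3\right)^{2}\right)^{2} + 3 \left(-10 + \left(\left(-25\right) \left(-4\right) - 3\right)^{2}\right)\right) \left(-15\right) = 43 + \left(-10 + \left(-10 + \left(100 - 3\right)^{2}\right)^{2} + 3 \left(-10 + \left(100 - 3\right)^{2}\right)\right) \left(-15\right) = 43 + \left(-10 + \left(-10 + 97^{2}\right)^{2} + 3 \left(-10 + 97^{2}\right)\right) \left(-15\right) = 43 + \left(-10 + \left(-10 + 9409\right)^{2} + 3 \left(-10 + 9409\right)\right) \left(-15\right) = 43 + \left(-10 + 9399^{2} + 3 \cdot 9399\right) \left(-15\right) = 43 + \left(-10 + 88341201 + 28197\right) \left(-15\right) = 43 + 88369388 \left(-15\right) = 43 - 1325540820 = -1325540777$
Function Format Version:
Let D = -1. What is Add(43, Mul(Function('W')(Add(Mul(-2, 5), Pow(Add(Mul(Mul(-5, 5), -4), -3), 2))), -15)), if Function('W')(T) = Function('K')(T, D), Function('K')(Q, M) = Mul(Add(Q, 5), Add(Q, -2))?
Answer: -1325540777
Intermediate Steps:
Function('K')(Q, M) = Mul(Add(-2, Q), Add(5, Q)) (Function('K')(Q, M) = Mul(Add(5, Q), Add(-2, Q)) = Mul(Add(-2, Q), Add(5, Q)))
Function('W')(T) = Add(-10, Pow(T, 2), Mul(3, T))
Add(43, Mul(Function('W')(Add(Mul(-2, 5), Pow(Add(Mul(Mul(-5, 5), -4), -3), 2))), -15)) = Add(43, Mul(Add(-10, Pow(Add(Mul(-2, 5), Pow(Add(Mul(Mul(-5, 5), -4), -3), 2)), 2), Mul(3, Add(Mul(-2, 5), Pow(Add(Mul(Mul(-5, 5), -4), -3), 2)))), -15)) = Add(43, Mul(Add(-10, Pow(Add(-10, Pow(Add(Mul(-25, -4), -3), 2)), 2), Mul(3, Add(-10, Pow(Add(Mul(-25, -4), -3), 2)))), -15)) = Add(43, Mul(Add(-10, Pow(Add(-10, Pow(Add(100, -3), 2)), 2), Mul(3, Add(-10, Pow(Add(100, -3), 2)))), -15)) = Add(43, Mul(Add(-10, Pow(Add(-10, Pow(97, 2)), 2), Mul(3, Add(-10, Pow(97, 2)))), -15)) = Add(43, Mul(Add(-10, Pow(Add(-10, 9409), 2), Mul(3, Add(-10, 9409))), -15)) = Add(43, Mul(Add(-10, Pow(9399, 2), Mul(3, 9399)), -15)) = Add(43, Mul(Add(-10, 88341201, 28197), -15)) = Add(43, Mul(88369388, -15)) = Add(43, -1325540820) = -1325540777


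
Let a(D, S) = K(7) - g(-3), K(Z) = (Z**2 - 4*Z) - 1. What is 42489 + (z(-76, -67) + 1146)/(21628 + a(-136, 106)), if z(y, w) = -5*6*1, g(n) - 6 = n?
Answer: 102186169/2405 ≈ 42489.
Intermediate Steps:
g(n) = 6 + n
z(y, w) = -30 (z(y, w) = -30*1 = -30)
K(Z) = -1 + Z**2 - 4*Z
a(D, S) = 17 (a(D, S) = (-1 + 7**2 - 4*7) - (6 - 3) = (-1 + 49 - 28) - 1*3 = 20 - 3 = 17)
42489 + (z(-76, -67) + 1146)/(21628 + a(-136, 106)) = 42489 + (-30 + 1146)/(21628 + 17) = 42489 + 1116/21645 = 42489 + 1116*(1/21645) = 42489 + 124/2405 = 102186169/2405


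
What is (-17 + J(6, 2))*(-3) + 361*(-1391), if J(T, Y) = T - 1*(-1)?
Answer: -502121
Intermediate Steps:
J(T, Y) = 1 + T (J(T, Y) = T + 1 = 1 + T)
(-17 + J(6, 2))*(-3) + 361*(-1391) = (-17 + (1 + 6))*(-3) + 361*(-1391) = (-17 + 7)*(-3) - 502151 = -10*(-3) - 502151 = 30 - 502151 = -502121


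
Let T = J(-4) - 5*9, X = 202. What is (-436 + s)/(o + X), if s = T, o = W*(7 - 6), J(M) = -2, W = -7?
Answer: -161/65 ≈ -2.4769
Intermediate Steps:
o = -7 (o = -7*(7 - 6) = -7*1 = -7)
T = -47 (T = -2 - 5*9 = -2 - 45 = -47)
s = -47
(-436 + s)/(o + X) = (-436 - 47)/(-7 + 202) = -483/195 = -483*1/195 = -161/65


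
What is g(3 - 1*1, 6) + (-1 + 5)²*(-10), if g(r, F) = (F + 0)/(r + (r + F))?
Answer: -797/5 ≈ -159.40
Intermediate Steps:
g(r, F) = F/(F + 2*r) (g(r, F) = F/(r + (F + r)) = F/(F + 2*r))
g(3 - 1*1, 6) + (-1 + 5)²*(-10) = 6/(6 + 2*(3 - 1*1)) + (-1 + 5)²*(-10) = 6/(6 + 2*(3 - 1)) + 4²*(-10) = 6/(6 + 2*2) + 16*(-10) = 6/(6 + 4) - 160 = 6/10 - 160 = 6*(⅒) - 160 = ⅗ - 160 = -797/5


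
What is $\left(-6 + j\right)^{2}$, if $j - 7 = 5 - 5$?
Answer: $1$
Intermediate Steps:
$j = 7$ ($j = 7 + \left(5 - 5\right) = 7 + 0 = 7$)
$\left(-6 + j\right)^{2} = \left(-6 + 7\right)^{2} = 1^{2} = 1$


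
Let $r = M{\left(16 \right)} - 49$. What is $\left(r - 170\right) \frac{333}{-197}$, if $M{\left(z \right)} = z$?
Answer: $\frac{67599}{197} \approx 343.14$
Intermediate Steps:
$r = -33$ ($r = 16 - 49 = -33$)
$\left(r - 170\right) \frac{333}{-197} = \left(-33 - 170\right) \frac{333}{-197} = - 203 \cdot 333 \left(- \frac{1}{197}\right) = \left(-203\right) \left(- \frac{333}{197}\right) = \frac{67599}{197}$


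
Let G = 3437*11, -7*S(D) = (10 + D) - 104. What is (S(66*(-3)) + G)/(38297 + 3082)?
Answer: 264941/289653 ≈ 0.91468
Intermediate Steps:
S(D) = 94/7 - D/7 (S(D) = -((10 + D) - 104)/7 = -(-94 + D)/7 = 94/7 - D/7)
G = 37807
(S(66*(-3)) + G)/(38297 + 3082) = ((94/7 - 66*(-3)/7) + 37807)/(38297 + 3082) = ((94/7 - ⅐*(-198)) + 37807)/41379 = ((94/7 + 198/7) + 37807)*(1/41379) = (292/7 + 37807)*(1/41379) = (264941/7)*(1/41379) = 264941/289653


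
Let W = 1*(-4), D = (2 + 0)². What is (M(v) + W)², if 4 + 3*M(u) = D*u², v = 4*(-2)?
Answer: 6400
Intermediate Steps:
v = -8
D = 4 (D = 2² = 4)
W = -4
M(u) = -4/3 + 4*u²/3 (M(u) = -4/3 + (4*u²)/3 = -4/3 + 4*u²/3)
(M(v) + W)² = ((-4/3 + (4/3)*(-8)²) - 4)² = ((-4/3 + (4/3)*64) - 4)² = ((-4/3 + 256/3) - 4)² = (84 - 4)² = 80² = 6400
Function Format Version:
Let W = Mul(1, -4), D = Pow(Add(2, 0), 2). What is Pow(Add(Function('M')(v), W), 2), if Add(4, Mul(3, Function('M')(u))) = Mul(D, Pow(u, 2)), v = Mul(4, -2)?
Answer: 6400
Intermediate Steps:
v = -8
D = 4 (D = Pow(2, 2) = 4)
W = -4
Function('M')(u) = Add(Rational(-4, 3), Mul(Rational(4, 3), Pow(u, 2))) (Function('M')(u) = Add(Rational(-4, 3), Mul(Rational(1, 3), Mul(4, Pow(u, 2)))) = Add(Rational(-4, 3), Mul(Rational(4, 3), Pow(u, 2))))
Pow(Add(Function('M')(v), W), 2) = Pow(Add(Add(Rational(-4, 3), Mul(Rational(4, 3), Pow(-8, 2))), -4), 2) = Pow(Add(Add(Rational(-4, 3), Mul(Rational(4, 3), 64)), -4), 2) = Pow(Add(Add(Rational(-4, 3), Rational(256, 3)), -4), 2) = Pow(Add(84, -4), 2) = Pow(80, 2) = 6400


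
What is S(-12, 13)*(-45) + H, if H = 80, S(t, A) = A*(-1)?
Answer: 665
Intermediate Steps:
S(t, A) = -A
S(-12, 13)*(-45) + H = -1*13*(-45) + 80 = -13*(-45) + 80 = 585 + 80 = 665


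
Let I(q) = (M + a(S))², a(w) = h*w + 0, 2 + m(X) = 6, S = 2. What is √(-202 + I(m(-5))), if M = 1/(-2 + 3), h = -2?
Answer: I*√193 ≈ 13.892*I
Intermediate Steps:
m(X) = 4 (m(X) = -2 + 6 = 4)
a(w) = -2*w (a(w) = -2*w + 0 = -2*w)
M = 1 (M = 1/1 = 1)
I(q) = 9 (I(q) = (1 - 2*2)² = (1 - 4)² = (-3)² = 9)
√(-202 + I(m(-5))) = √(-202 + 9) = √(-193) = I*√193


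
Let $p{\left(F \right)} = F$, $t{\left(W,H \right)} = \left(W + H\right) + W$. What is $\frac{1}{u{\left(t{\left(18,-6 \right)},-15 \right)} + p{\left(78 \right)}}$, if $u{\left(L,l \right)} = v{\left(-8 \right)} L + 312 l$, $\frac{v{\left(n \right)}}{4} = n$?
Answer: $- \frac{1}{5562} \approx -0.00017979$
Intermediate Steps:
$t{\left(W,H \right)} = H + 2 W$ ($t{\left(W,H \right)} = \left(H + W\right) + W = H + 2 W$)
$v{\left(n \right)} = 4 n$
$u{\left(L,l \right)} = - 32 L + 312 l$ ($u{\left(L,l \right)} = 4 \left(-8\right) L + 312 l = - 32 L + 312 l$)
$\frac{1}{u{\left(t{\left(18,-6 \right)},-15 \right)} + p{\left(78 \right)}} = \frac{1}{\left(- 32 \left(-6 + 2 \cdot 18\right) + 312 \left(-15\right)\right) + 78} = \frac{1}{\left(- 32 \left(-6 + 36\right) - 4680\right) + 78} = \frac{1}{\left(\left(-32\right) 30 - 4680\right) + 78} = \frac{1}{\left(-960 - 4680\right) + 78} = \frac{1}{-5640 + 78} = \frac{1}{-5562} = - \frac{1}{5562}$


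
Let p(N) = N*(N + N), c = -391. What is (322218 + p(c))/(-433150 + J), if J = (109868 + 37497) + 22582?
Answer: -627980/263203 ≈ -2.3859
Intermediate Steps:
J = 169947 (J = 147365 + 22582 = 169947)
p(N) = 2*N² (p(N) = N*(2*N) = 2*N²)
(322218 + p(c))/(-433150 + J) = (322218 + 2*(-391)²)/(-433150 + 169947) = (322218 + 2*152881)/(-263203) = (322218 + 305762)*(-1/263203) = 627980*(-1/263203) = -627980/263203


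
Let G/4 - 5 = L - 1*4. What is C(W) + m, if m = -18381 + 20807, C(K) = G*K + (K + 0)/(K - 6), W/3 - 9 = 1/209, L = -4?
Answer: 321751093/152988 ≈ 2103.1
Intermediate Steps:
G = -12 (G = 20 + 4*(-4 - 1*4) = 20 + 4*(-4 - 4) = 20 + 4*(-8) = 20 - 32 = -12)
W = 5646/209 (W = 27 + 3/209 = 5646/209 ≈ 27.014)
C(K) = -12*K + K/(-6 + K) (C(K) = -12*K + (K + 0)/(K - 6) = -12*K + K/(-6 + K))
m = 2426
C(W) + m = 5646*(73 - 12*5646/209)/(209*(-6 + 5646/209)) + 2426 = 5646*(73 - 67752/209)/(209*(4392/209)) + 2426 = (5646/209)*(209/4392)*(-52495/209) + 2426 = -49397795/152988 + 2426 = 321751093/152988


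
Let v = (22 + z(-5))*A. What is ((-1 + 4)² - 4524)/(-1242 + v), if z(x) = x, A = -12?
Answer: 1505/482 ≈ 3.1224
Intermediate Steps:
v = -204 (v = (22 - 5)*(-12) = 17*(-12) = -204)
((-1 + 4)² - 4524)/(-1242 + v) = ((-1 + 4)² - 4524)/(-1242 - 204) = (3² - 4524)/(-1446) = (9 - 4524)*(-1/1446) = -4515*(-1/1446) = 1505/482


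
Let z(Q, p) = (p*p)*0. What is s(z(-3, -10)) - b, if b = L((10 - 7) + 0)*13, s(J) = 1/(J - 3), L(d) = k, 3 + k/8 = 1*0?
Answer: 935/3 ≈ 311.67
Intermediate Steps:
z(Q, p) = 0 (z(Q, p) = p**2*0 = 0)
k = -24 (k = -24 + 8*(1*0) = -24 + 8*0 = -24 + 0 = -24)
L(d) = -24
s(J) = 1/(-3 + J)
b = -312 (b = -24*13 = -312)
s(z(-3, -10)) - b = 1/(-3 + 0) - 1*(-312) = 1/(-3) + 312 = -1/3 + 312 = 935/3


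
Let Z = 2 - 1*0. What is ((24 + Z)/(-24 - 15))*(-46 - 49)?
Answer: 190/3 ≈ 63.333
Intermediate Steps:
Z = 2 (Z = 2 + 0 = 2)
((24 + Z)/(-24 - 15))*(-46 - 49) = ((24 + 2)/(-24 - 15))*(-46 - 49) = (26/(-39))*(-95) = (26*(-1/39))*(-95) = -2/3*(-95) = 190/3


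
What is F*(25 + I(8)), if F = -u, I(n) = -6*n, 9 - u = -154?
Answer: 3749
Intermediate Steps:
u = 163 (u = 9 - 1*(-154) = 9 + 154 = 163)
F = -163 (F = -1*163 = -163)
F*(25 + I(8)) = -163*(25 - 6*8) = -163*(25 - 48) = -163*(-23) = 3749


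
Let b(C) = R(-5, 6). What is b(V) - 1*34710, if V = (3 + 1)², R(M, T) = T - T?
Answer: -34710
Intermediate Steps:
R(M, T) = 0
V = 16 (V = 4² = 16)
b(C) = 0
b(V) - 1*34710 = 0 - 1*34710 = 0 - 34710 = -34710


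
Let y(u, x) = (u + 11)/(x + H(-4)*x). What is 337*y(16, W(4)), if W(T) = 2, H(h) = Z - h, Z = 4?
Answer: 1011/2 ≈ 505.50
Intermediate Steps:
H(h) = 4 - h
y(u, x) = (11 + u)/(9*x) (y(u, x) = (u + 11)/(x + (4 - 1*(-4))*x) = (11 + u)/(x + (4 + 4)*x) = (11 + u)/(x + 8*x) = (11 + u)/((9*x)) = (11 + u)*(1/(9*x)) = (11 + u)/(9*x))
337*y(16, W(4)) = 337*((⅑)*(11 + 16)/2) = 337*((⅑)*(½)*27) = 337*(3/2) = 1011/2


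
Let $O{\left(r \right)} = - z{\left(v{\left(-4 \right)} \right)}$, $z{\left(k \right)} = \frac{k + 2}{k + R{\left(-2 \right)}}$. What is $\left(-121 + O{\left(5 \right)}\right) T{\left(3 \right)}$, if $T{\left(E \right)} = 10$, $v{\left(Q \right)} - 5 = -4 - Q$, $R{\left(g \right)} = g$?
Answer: $- \frac{3700}{3} \approx -1233.3$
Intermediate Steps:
$v{\left(Q \right)} = 1 - Q$ ($v{\left(Q \right)} = 5 - \left(4 + Q\right) = 1 - Q$)
$z{\left(k \right)} = \frac{2 + k}{-2 + k}$ ($z{\left(k \right)} = \frac{k + 2}{k - 2} = \frac{2 + k}{-2 + k}$)
$O{\left(r \right)} = - \frac{7}{3}$ ($O{\left(r \right)} = - \frac{2 + \left(1 - -4\right)}{-2 + \left(1 - -4\right)} = - \frac{2 + \left(1 + 4\right)}{-2 + \left(1 + 4\right)} = - \frac{2 + 5}{-2 + 5} = - \frac{7}{3}$)
$\left(-121 + O{\left(5 \right)}\right) T{\left(3 \right)} = \left(-121 - \frac{7}{3}\right) 10 = \left(- \frac{370}{3}\right) 10 = - \frac{3700}{3}$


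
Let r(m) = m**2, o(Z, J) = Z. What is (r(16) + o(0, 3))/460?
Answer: 64/115 ≈ 0.55652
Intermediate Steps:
(r(16) + o(0, 3))/460 = (16**2 + 0)/460 = (256 + 0)*(1/460) = 256*(1/460) = 64/115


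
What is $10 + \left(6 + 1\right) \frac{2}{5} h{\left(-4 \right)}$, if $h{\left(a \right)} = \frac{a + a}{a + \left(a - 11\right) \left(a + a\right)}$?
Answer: $\frac{1422}{145} \approx 9.8069$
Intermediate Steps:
$h{\left(a \right)} = \frac{2 a}{a + 2 a \left(-11 + a\right)}$ ($h{\left(a \right)} = \frac{2 a}{a + \left(-11 + a\right) 2 a} = \frac{2 a}{a + 2 a \left(-11 + a\right)}$)
$10 + \left(6 + 1\right) \frac{2}{5} h{\left(-4 \right)} = 10 + \left(6 + 1\right) \frac{2}{5} \frac{2}{-21 + 2 \left(-4\right)} = 10 + 7 \cdot 2 \cdot \frac{1}{5} \frac{2}{-21 - 8} = 10 + 7 \cdot \frac{2}{5} \frac{2}{-29} = 10 + \frac{14 \cdot 2 \left(- \frac{1}{29}\right)}{5} = 10 + \frac{14}{5} \left(- \frac{2}{29}\right) = 10 - \frac{28}{145} = \frac{1422}{145}$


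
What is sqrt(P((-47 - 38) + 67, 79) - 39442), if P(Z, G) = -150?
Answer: 14*I*sqrt(202) ≈ 198.98*I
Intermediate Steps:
sqrt(P((-47 - 38) + 67, 79) - 39442) = sqrt(-150 - 39442) = sqrt(-39592) = 14*I*sqrt(202)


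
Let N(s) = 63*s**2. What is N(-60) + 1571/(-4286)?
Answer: 972063229/4286 ≈ 2.2680e+5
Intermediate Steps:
N(-60) + 1571/(-4286) = 63*(-60)**2 + 1571/(-4286) = 63*3600 + 1571*(-1/4286) = 226800 - 1571/4286 = 972063229/4286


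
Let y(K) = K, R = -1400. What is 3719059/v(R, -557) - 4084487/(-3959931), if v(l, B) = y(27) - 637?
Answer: -14724725487859/2415557910 ≈ -6095.8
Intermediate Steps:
v(l, B) = -610 (v(l, B) = 27 - 637 = -610)
3719059/v(R, -557) - 4084487/(-3959931) = 3719059/(-610) - 4084487/(-3959931) = 3719059*(-1/610) - 4084487*(-1/3959931) = -3719059/610 + 4084487/3959931 = -14724725487859/2415557910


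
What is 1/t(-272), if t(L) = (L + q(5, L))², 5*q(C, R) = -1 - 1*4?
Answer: 1/74529 ≈ 1.3418e-5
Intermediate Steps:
q(C, R) = -1 (q(C, R) = (-1 - 1*4)/5 = (-1 - 4)/5 = (⅕)*(-5) = -1)
t(L) = (-1 + L)² (t(L) = (L - 1)² = (-1 + L)²)
1/t(-272) = 1/((-1 - 272)²) = 1/((-273)²) = 1/74529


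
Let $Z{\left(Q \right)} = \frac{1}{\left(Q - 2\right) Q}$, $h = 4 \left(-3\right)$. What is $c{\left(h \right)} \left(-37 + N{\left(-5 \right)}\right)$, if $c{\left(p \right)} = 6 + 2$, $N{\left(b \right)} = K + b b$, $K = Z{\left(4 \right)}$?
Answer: $-95$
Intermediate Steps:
$h = -12$
$Z{\left(Q \right)} = \frac{1}{Q \left(-2 + Q\right)}$ ($Z{\left(Q \right)} = \frac{1}{\left(-2 + Q\right) Q} = \frac{1}{Q \left(-2 + Q\right)}$)
$K = \frac{1}{8}$ ($K = \frac{1}{4 \left(-2 + 4\right)} = \frac{1}{4 \cdot 2} = \frac{1}{4} \cdot \frac{1}{2} = \frac{1}{8} \approx 0.125$)
$N{\left(b \right)} = \frac{1}{8} + b^{2}$ ($N{\left(b \right)} = \frac{1}{8} + b b = \frac{1}{8} + b^{2}$)
$c{\left(p \right)} = 8$
$c{\left(h \right)} \left(-37 + N{\left(-5 \right)}\right) = 8 \left(-37 + \left(\frac{1}{8} + \left(-5\right)^{2}\right)\right) = 8 \left(-37 + \left(\frac{1}{8} + 25\right)\right) = 8 \left(-37 + \frac{201}{8}\right) = 8 \left(- \frac{95}{8}\right) = -95$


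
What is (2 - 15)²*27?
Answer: 4563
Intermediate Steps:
(2 - 15)²*27 = (-13)²*27 = 169*27 = 4563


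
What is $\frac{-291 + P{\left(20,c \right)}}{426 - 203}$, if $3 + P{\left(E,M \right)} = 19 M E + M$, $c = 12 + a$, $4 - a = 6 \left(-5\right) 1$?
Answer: $\frac{17232}{223} \approx 77.274$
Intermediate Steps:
$a = 34$ ($a = 4 - 6 \left(-5\right) 1 = 4 - \left(-30\right) 1 = 4 - -30 = 4 + 30 = 34$)
$c = 46$ ($c = 12 + 34 = 46$)
$P{\left(E,M \right)} = -3 + M + 19 E M$ ($P{\left(E,M \right)} = -3 + \left(19 M E + M\right) = -3 + \left(19 E M + M\right) = -3 + \left(M + 19 E M\right) = -3 + M + 19 E M$)
$\frac{-291 + P{\left(20,c \right)}}{426 - 203} = \frac{-291 + \left(-3 + 46 + 19 \cdot 20 \cdot 46\right)}{426 - 203} = \frac{-291 + \left(-3 + 46 + 17480\right)}{223} = \left(-291 + 17523\right) \frac{1}{223} = 17232 \cdot \frac{1}{223} = \frac{17232}{223}$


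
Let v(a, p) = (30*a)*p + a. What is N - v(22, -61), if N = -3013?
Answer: 37225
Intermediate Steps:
v(a, p) = a + 30*a*p (v(a, p) = 30*a*p + a = a + 30*a*p)
N - v(22, -61) = -3013 - 22*(1 + 30*(-61)) = -3013 - 22*(1 - 1830) = -3013 - 22*(-1829) = -3013 - 1*(-40238) = -3013 + 40238 = 37225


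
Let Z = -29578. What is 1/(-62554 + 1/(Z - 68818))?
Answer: -98396/6155063385 ≈ -1.5986e-5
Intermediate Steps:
1/(-62554 + 1/(Z - 68818)) = 1/(-62554 + 1/(-29578 - 68818)) = 1/(-62554 + 1/(-98396)) = 1/(-62554 - 1/98396) = 1/(-6155063385/98396) = -98396/6155063385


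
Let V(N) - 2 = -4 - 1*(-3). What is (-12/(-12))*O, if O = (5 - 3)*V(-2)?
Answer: 2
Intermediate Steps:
V(N) = 1 (V(N) = 2 + (-4 - 1*(-3)) = 2 + (-4 + 3) = 2 - 1 = 1)
O = 2 (O = (5 - 3)*1 = 2*1 = 2)
(-12/(-12))*O = -12/(-12)*2 = -12*(-1/12)*2 = 1*2 = 2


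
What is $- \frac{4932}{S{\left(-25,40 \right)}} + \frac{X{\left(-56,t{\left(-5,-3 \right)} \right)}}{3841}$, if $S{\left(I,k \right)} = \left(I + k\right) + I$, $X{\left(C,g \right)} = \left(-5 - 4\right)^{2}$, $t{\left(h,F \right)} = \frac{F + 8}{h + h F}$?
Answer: $\frac{9472311}{19205} \approx 493.22$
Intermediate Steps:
$t{\left(h,F \right)} = \frac{8 + F}{h + F h}$
$X{\left(C,g \right)} = 81$ ($X{\left(C,g \right)} = \left(-9\right)^{2} = 81$)
$S{\left(I,k \right)} = k + 2 I$
$- \frac{4932}{S{\left(-25,40 \right)}} + \frac{X{\left(-56,t{\left(-5,-3 \right)} \right)}}{3841} = - \frac{4932}{40 + 2 \left(-25\right)} + \frac{81}{3841} = - \frac{4932}{40 - 50} + 81 \cdot \frac{1}{3841} = - \frac{4932}{-10} + \frac{81}{3841} = \left(-4932\right) \left(- \frac{1}{10}\right) + \frac{81}{3841} = \frac{2466}{5} + \frac{81}{3841} = \frac{9472311}{19205}$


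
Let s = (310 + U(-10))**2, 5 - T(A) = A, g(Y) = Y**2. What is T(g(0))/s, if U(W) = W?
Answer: 1/18000 ≈ 5.5556e-5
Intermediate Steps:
T(A) = 5 - A
s = 90000 (s = (310 - 10)**2 = 300**2 = 90000)
T(g(0))/s = (5 - 1*0**2)/90000 = (5 - 1*0)*(1/90000) = (5 + 0)*(1/90000) = 5*(1/90000) = 1/18000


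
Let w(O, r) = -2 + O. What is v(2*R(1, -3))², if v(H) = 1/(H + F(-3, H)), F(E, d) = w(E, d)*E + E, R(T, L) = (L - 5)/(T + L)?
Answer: 1/400 ≈ 0.0025000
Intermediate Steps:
R(T, L) = (-5 + L)/(L + T)
F(E, d) = E + E*(-2 + E) (F(E, d) = (-2 + E)*E + E = E*(-2 + E) + E = E + E*(-2 + E))
v(H) = 1/(12 + H) (v(H) = 1/(H - 3*(-1 - 3)) = 1/(H - 3*(-4)) = 1/(H + 12) = 1/(12 + H))
v(2*R(1, -3))² = (1/(12 + 2*((-5 - 3)/(-3 + 1))))² = (1/(12 + 2*(-8/(-2))))² = (1/(12 + 2*(-½*(-8))))² = (1/(12 + 2*4))² = (1/(12 + 8))² = (1/20)² = 1/400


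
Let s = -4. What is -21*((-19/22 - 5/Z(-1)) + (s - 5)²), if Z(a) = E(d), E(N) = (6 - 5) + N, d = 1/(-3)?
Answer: -16779/11 ≈ -1525.4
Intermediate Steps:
d = -⅓ (d = 1*(-⅓) = -⅓ ≈ -0.33333)
E(N) = 1 + N
Z(a) = ⅔ (Z(a) = 1 - ⅓ = ⅔)
-21*((-19/22 - 5/Z(-1)) + (s - 5)²) = -21*((-19/22 - 5/⅔) + (-4 - 5)²) = -21*((-19*1/22 - 5*3/2) + (-9)²) = -21*((-19/22 - 15/2) + 81) = -21*(-92/11 + 81) = -21*799/11 = -16779/11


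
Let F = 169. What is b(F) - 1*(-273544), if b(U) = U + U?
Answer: 273882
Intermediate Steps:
b(U) = 2*U
b(F) - 1*(-273544) = 2*169 - 1*(-273544) = 338 + 273544 = 273882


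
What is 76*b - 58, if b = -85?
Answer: -6518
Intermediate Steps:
76*b - 58 = 76*(-85) - 58 = -6460 - 58 = -6518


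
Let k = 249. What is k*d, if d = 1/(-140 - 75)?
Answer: -249/215 ≈ -1.1581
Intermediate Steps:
d = -1/215 (d = 1/(-215) = -1/215 ≈ -0.0046512)
k*d = 249*(-1/215) = -249/215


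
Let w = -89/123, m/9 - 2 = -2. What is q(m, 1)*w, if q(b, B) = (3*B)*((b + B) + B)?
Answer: -178/41 ≈ -4.3415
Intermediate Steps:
m = 0 (m = 18 + 9*(-2) = 18 - 18 = 0)
q(b, B) = 3*B*(b + 2*B) (q(b, B) = (3*B)*((B + b) + B) = (3*B)*(b + 2*B) = 3*B*(b + 2*B))
w = -89/123 (w = -89*1/123 = -89/123 ≈ -0.72358)
q(m, 1)*w = (3*1*(0 + 2*1))*(-89/123) = (3*1*(0 + 2))*(-89/123) = (3*1*2)*(-89/123) = 6*(-89/123) = -178/41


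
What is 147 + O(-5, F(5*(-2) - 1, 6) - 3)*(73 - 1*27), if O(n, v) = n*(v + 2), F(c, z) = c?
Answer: 2907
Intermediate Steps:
O(n, v) = n*(2 + v)
147 + O(-5, F(5*(-2) - 1, 6) - 3)*(73 - 1*27) = 147 + (-5*(2 + ((5*(-2) - 1) - 3)))*(73 - 1*27) = 147 + (-5*(2 + ((-10 - 1) - 3)))*(73 - 27) = 147 - 5*(2 + (-11 - 3))*46 = 147 - 5*(2 - 14)*46 = 147 - 5*(-12)*46 = 147 + 60*46 = 147 + 2760 = 2907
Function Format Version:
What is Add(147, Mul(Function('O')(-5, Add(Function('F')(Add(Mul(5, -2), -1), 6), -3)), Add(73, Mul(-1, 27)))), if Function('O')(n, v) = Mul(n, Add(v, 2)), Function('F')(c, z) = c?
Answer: 2907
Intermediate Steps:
Function('O')(n, v) = Mul(n, Add(2, v))
Add(147, Mul(Function('O')(-5, Add(Function('F')(Add(Mul(5, -2), -1), 6), -3)), Add(73, Mul(-1, 27)))) = Add(147, Mul(Mul(-5, Add(2, Add(Add(Mul(5, -2), -1), -3))), Add(73, Mul(-1, 27)))) = Add(147, Mul(Mul(-5, Add(2, Add(Add(-10, -1), -3))), Add(73, -27))) = Add(147, Mul(Mul(-5, Add(2, Add(-11, -3))), 46)) = Add(147, Mul(Mul(-5, Add(2, -14)), 46)) = Add(147, Mul(Mul(-5, -12), 46)) = Add(147, Mul(60, 46)) = Add(147, 2760) = 2907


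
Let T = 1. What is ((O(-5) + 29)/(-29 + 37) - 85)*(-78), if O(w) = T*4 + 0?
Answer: 25233/4 ≈ 6308.3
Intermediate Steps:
O(w) = 4 (O(w) = 1*4 + 0 = 4 + 0 = 4)
((O(-5) + 29)/(-29 + 37) - 85)*(-78) = ((4 + 29)/(-29 + 37) - 85)*(-78) = (33/8 - 85)*(-78) = -647/8*(-78) = 25233/4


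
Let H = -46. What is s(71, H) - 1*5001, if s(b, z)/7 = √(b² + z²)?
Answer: -5001 + 7*√7157 ≈ -4408.8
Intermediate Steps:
s(b, z) = 7*√(b² + z²)
s(71, H) - 1*5001 = 7*√(71² + (-46)²) - 1*5001 = 7*√(5041 + 2116) - 5001 = 7*√7157 - 5001 = -5001 + 7*√7157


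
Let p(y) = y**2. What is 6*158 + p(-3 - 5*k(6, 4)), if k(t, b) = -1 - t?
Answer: 1972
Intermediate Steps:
6*158 + p(-3 - 5*k(6, 4)) = 6*158 + (-3 - 5*(-1 - 1*6))**2 = 948 + (-3 - 5*(-1 - 6))**2 = 948 + (-3 - 5*(-7))**2 = 948 + (-3 + 35)**2 = 948 + 32**2 = 948 + 1024 = 1972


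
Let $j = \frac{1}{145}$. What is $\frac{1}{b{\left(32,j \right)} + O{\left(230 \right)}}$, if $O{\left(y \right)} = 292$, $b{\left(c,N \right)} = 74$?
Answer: $\frac{1}{366} \approx 0.0027322$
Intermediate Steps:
$j = \frac{1}{145} \approx 0.0068966$
$\frac{1}{b{\left(32,j \right)} + O{\left(230 \right)}} = \frac{1}{74 + 292} = \frac{1}{366}$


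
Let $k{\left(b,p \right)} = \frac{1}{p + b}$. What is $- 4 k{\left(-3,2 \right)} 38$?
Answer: $152$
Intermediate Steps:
$k{\left(b,p \right)} = \frac{1}{b + p}$
$- 4 k{\left(-3,2 \right)} 38 = - \frac{4}{-3 + 2} \cdot 38 = - \frac{4}{-1} \cdot 38 = \left(-4\right) \left(-1\right) 38 = 4 \cdot 38 = 152$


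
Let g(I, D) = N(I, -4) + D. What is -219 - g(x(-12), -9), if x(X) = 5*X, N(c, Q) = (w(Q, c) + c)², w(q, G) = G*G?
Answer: -12531810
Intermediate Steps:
w(q, G) = G²
N(c, Q) = (c + c²)² (N(c, Q) = (c² + c)² = (c + c²)²)
g(I, D) = D + I²*(1 + I)² (g(I, D) = I²*(1 + I)² + D = D + I²*(1 + I)²)
-219 - g(x(-12), -9) = -219 - (-9 + (5*(-12))²*(1 + 5*(-12))²) = -219 - (-9 + (-60)²*(1 - 60)²) = -219 - (-9 + 3600*(-59)²) = -219 - (-9 + 3600*3481) = -219 - (-9 + 12531600) = -219 - 1*12531591 = -219 - 12531591 = -12531810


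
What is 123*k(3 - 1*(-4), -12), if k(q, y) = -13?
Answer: -1599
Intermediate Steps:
123*k(3 - 1*(-4), -12) = 123*(-13) = -1599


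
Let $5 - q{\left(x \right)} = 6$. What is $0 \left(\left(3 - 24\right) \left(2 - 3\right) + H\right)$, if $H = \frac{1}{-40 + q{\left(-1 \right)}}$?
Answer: $0$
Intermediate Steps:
$q{\left(x \right)} = -1$ ($q{\left(x \right)} = 5 - 6 = -1$)
$H = - \frac{1}{41}$ ($H = \frac{1}{-40 - 1} = \frac{1}{-41} = - \frac{1}{41} \approx -0.02439$)
$0 \left(\left(3 - 24\right) \left(2 - 3\right) + H\right) = 0 \left(\left(3 - 24\right) \left(2 - 3\right) - \frac{1}{41}\right) = 0 \left(\left(-21\right) \left(-1\right) - \frac{1}{41}\right) = 0 \left(21 - \frac{1}{41}\right) = 0 \cdot \frac{860}{41} = 0$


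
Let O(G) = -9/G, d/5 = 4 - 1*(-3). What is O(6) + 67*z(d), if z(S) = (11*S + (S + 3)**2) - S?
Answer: 240393/2 ≈ 1.2020e+5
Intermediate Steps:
d = 35 (d = 5*(4 - 1*(-3)) = 5*(4 + 3) = 5*7 = 35)
z(S) = (3 + S)**2 + 10*S (z(S) = (11*S + (3 + S)**2) - S = ((3 + S)**2 + 11*S) - S = (3 + S)**2 + 10*S)
O(6) + 67*z(d) = -9/6 + 67*((3 + 35)**2 + 10*35) = -9*1/6 + 67*(38**2 + 350) = -3/2 + 67*(1444 + 350) = -3/2 + 67*1794 = -3/2 + 120198 = 240393/2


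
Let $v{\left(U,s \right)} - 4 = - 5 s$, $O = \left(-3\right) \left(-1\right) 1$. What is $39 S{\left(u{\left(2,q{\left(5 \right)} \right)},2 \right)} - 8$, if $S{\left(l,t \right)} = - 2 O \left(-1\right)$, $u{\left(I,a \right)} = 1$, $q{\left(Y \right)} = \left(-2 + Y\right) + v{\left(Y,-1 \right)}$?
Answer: $226$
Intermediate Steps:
$O = 3$ ($O = 3 \cdot 1 = 3$)
$v{\left(U,s \right)} = 4 - 5 s$
$q{\left(Y \right)} = 7 + Y$ ($q{\left(Y \right)} = \left(-2 + Y\right) + \left(4 - -5\right) = \left(-2 + Y\right) + \left(4 + 5\right) = \left(-2 + Y\right) + 9 = 7 + Y$)
$S{\left(l,t \right)} = 6$ ($S{\left(l,t \right)} = \left(-2\right) 3 \left(-1\right) = \left(-6\right) \left(-1\right) = 6$)
$39 S{\left(u{\left(2,q{\left(5 \right)} \right)},2 \right)} - 8 = 39 \cdot 6 - 8 = 234 - 8 = 226$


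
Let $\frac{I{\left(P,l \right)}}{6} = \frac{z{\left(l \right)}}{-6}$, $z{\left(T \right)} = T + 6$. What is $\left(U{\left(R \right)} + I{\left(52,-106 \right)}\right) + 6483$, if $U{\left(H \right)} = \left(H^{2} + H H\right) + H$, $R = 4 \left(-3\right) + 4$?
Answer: $6703$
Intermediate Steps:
$z{\left(T \right)} = 6 + T$
$R = -8$ ($R = -12 + 4 = -8$)
$I{\left(P,l \right)} = -6 - l$ ($I{\left(P,l \right)} = 6 \frac{6 + l}{-6} = 6 \left(6 + l\right) \left(- \frac{1}{6}\right) = 6 \left(-1 - \frac{l}{6}\right) = -6 - l$)
$U{\left(H \right)} = H + 2 H^{2}$ ($U{\left(H \right)} = \left(H^{2} + H^{2}\right) + H = 2 H^{2} + H = H + 2 H^{2}$)
$\left(U{\left(R \right)} + I{\left(52,-106 \right)}\right) + 6483 = \left(- 8 \left(1 + 2 \left(-8\right)\right) - -100\right) + 6483 = \left(- 8 \left(1 - 16\right) + \left(-6 + 106\right)\right) + 6483 = \left(\left(-8\right) \left(-15\right) + 100\right) + 6483 = \left(120 + 100\right) + 6483 = 220 + 6483 = 6703$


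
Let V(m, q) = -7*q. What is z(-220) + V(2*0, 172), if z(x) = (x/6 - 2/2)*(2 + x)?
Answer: 21022/3 ≈ 7007.3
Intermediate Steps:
z(x) = (-1 + x/6)*(2 + x) (z(x) = (x*(⅙) - 2*½)*(2 + x) = (x/6 - 1)*(2 + x) = (-1 + x/6)*(2 + x))
z(-220) + V(2*0, 172) = (-2 - ⅔*(-220) + (⅙)*(-220)²) - 7*172 = (-2 + 440/3 + (⅙)*48400) - 1204 = (-2 + 440/3 + 24200/3) - 1204 = 24634/3 - 1204 = 21022/3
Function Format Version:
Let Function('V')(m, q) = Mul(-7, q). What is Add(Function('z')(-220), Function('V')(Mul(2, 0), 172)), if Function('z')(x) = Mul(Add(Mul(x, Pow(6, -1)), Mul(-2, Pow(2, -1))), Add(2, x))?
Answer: Rational(21022, 3) ≈ 7007.3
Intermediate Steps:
Function('z')(x) = Mul(Add(-1, Mul(Rational(1, 6), x)), Add(2, x)) (Function('z')(x) = Mul(Add(Mul(x, Rational(1, 6)), Mul(-2, Rational(1, 2))), Add(2, x)) = Mul(Add(Mul(Rational(1, 6), x), -1), Add(2, x)) = Mul(Add(-1, Mul(Rational(1, 6), x)), Add(2, x)))
Add(Function('z')(-220), Function('V')(Mul(2, 0), 172)) = Add(Add(-2, Mul(Rational(-2, 3), -220), Mul(Rational(1, 6), Pow(-220, 2))), Mul(-7, 172)) = Add(Add(-2, Rational(440, 3), Mul(Rational(1, 6), 48400)), -1204) = Add(Add(-2, Rational(440, 3), Rational(24200, 3)), -1204) = Add(Rational(24634, 3), -1204) = Rational(21022, 3)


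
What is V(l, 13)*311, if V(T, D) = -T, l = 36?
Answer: -11196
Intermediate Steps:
V(l, 13)*311 = -1*36*311 = -36*311 = -11196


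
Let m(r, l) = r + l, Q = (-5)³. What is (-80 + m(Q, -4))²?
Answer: 43681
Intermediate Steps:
Q = -125
m(r, l) = l + r
(-80 + m(Q, -4))² = (-80 + (-4 - 125))² = (-80 - 129)² = (-209)² = 43681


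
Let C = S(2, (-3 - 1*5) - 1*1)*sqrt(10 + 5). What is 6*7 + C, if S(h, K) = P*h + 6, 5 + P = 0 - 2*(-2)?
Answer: 42 + 4*sqrt(15) ≈ 57.492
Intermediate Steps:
P = -1 (P = -5 + (0 - 2*(-2)) = -5 + (0 + 4) = -5 + 4 = -1)
S(h, K) = 6 - h (S(h, K) = -h + 6 = 6 - h)
C = 4*sqrt(15) (C = (6 - 1*2)*sqrt(10 + 5) = (6 - 2)*sqrt(15) = 4*sqrt(15) ≈ 15.492)
6*7 + C = 6*7 + 4*sqrt(15) = 42 + 4*sqrt(15)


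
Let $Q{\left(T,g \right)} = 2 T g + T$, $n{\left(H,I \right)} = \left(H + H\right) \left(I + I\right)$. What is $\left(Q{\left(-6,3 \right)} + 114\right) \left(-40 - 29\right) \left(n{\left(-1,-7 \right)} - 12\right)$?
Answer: $-79488$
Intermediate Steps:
$n{\left(H,I \right)} = 4 H I$ ($n{\left(H,I \right)} = 2 H 2 I = 4 H I$)
$Q{\left(T,g \right)} = T + 2 T g$ ($Q{\left(T,g \right)} = 2 T g + T = T + 2 T g$)
$\left(Q{\left(-6,3 \right)} + 114\right) \left(-40 - 29\right) \left(n{\left(-1,-7 \right)} - 12\right) = \left(- 6 \left(1 + 2 \cdot 3\right) + 114\right) \left(-40 - 29\right) \left(4 \left(-1\right) \left(-7\right) - 12\right) = \left(- 6 \left(1 + 6\right) + 114\right) \left(- 69 \left(28 - 12\right)\right) = \left(\left(-6\right) 7 + 114\right) \left(\left(-69\right) 16\right) = \left(-42 + 114\right) \left(-1104\right) = 72 \left(-1104\right) = -79488$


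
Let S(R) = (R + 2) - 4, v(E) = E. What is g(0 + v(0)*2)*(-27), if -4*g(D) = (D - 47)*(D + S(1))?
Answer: 1269/4 ≈ 317.25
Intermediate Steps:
S(R) = -2 + R (S(R) = (2 + R) - 4 = -2 + R)
g(D) = -(-1 + D)*(-47 + D)/4 (g(D) = -(D - 47)*(D + (-2 + 1))/4 = -(-47 + D)*(D - 1)/4 = -(-47 + D)*(-1 + D)/4 = -(-1 + D)*(-47 + D)/4)
g(0 + v(0)*2)*(-27) = (-47/4 + 12*(0 + 0*2) - (0 + 0*2)²/4)*(-27) = (-47/4 + 12*(0 + 0) - (0 + 0)²/4)*(-27) = (-47/4 + 12*0 - ¼*0²)*(-27) = (-47/4 + 0 - ¼*0)*(-27) = (-47/4 + 0 + 0)*(-27) = -47/4*(-27) = 1269/4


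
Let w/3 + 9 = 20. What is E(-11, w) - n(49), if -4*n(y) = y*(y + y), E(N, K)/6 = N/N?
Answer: 2413/2 ≈ 1206.5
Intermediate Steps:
w = 33 (w = -27 + 3*20 = -27 + 60 = 33)
E(N, K) = 6 (E(N, K) = 6*(N/N) = 6*1 = 6)
n(y) = -y²/2 (n(y) = -y*(y + y)/4 = -y*2*y/4 = -y²/2)
E(-11, w) - n(49) = 6 - (-1)*49²/2 = 6 - (-1)*2401/2 = 6 - 1*(-2401/2) = 6 + 2401/2 = 2413/2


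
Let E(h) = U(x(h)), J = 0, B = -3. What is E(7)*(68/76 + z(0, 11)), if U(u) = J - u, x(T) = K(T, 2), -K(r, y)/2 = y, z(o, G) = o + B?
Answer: -160/19 ≈ -8.4211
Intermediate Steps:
z(o, G) = -3 + o (z(o, G) = o - 3 = -3 + o)
K(r, y) = -2*y
x(T) = -4 (x(T) = -2*2 = -4)
U(u) = -u (U(u) = 0 - u = -u)
E(h) = 4 (E(h) = -1*(-4) = 4)
E(7)*(68/76 + z(0, 11)) = 4*(68/76 + (-3 + 0)) = 4*(68*(1/76) - 3) = 4*(17/19 - 3) = 4*(-40/19) = -160/19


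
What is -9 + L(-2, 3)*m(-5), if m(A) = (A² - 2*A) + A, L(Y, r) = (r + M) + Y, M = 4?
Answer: 141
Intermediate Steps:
L(Y, r) = 4 + Y + r (L(Y, r) = (r + 4) + Y = (4 + r) + Y = 4 + Y + r)
m(A) = A² - A
-9 + L(-2, 3)*m(-5) = -9 + (4 - 2 + 3)*(-5*(-1 - 5)) = -9 + 5*(-5*(-6)) = -9 + 5*30 = -9 + 150 = 141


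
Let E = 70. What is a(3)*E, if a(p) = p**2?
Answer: 630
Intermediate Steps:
a(3)*E = 3**2*70 = 9*70 = 630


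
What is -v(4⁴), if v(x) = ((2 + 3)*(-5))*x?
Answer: 6400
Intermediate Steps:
v(x) = -25*x (v(x) = (5*(-5))*x = -25*x)
-v(4⁴) = -(-25)*4⁴ = -(-25)*256 = -1*(-6400) = 6400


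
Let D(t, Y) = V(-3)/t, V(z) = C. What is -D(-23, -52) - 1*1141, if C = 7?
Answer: -26236/23 ≈ -1140.7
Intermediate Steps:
V(z) = 7
D(t, Y) = 7/t
-D(-23, -52) - 1*1141 = -7/(-23) - 1*1141 = -7*(-1)/23 - 1141 = -1*(-7/23) - 1141 = 7/23 - 1141 = -26236/23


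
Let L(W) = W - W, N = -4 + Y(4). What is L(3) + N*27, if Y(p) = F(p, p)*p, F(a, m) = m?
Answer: 324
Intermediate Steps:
Y(p) = p² (Y(p) = p*p = p²)
N = 12 (N = -4 + 4² = -4 + 16 = 12)
L(W) = 0
L(3) + N*27 = 0 + 12*27 = 0 + 324 = 324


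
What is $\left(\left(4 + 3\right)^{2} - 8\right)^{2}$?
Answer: $1681$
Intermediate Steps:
$\left(\left(4 + 3\right)^{2} - 8\right)^{2} = \left(7^{2} - 8\right)^{2} = \left(49 - 8\right)^{2} = 41^{2} = 1681$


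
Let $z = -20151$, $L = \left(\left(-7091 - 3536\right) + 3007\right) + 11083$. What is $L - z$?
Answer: $23614$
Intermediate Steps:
$L = 3463$ ($L = \left(-10627 + 3007\right) + 11083 = -7620 + 11083 = 3463$)
$L - z = 3463 - -20151 = 3463 + 20151 = 23614$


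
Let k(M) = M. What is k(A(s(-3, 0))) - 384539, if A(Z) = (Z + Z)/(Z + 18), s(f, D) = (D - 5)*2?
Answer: -769083/2 ≈ -3.8454e+5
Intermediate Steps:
s(f, D) = -10 + 2*D (s(f, D) = (-5 + D)*2 = -10 + 2*D)
A(Z) = 2*Z/(18 + Z) (A(Z) = (2*Z)/(18 + Z) = 2*Z/(18 + Z))
k(A(s(-3, 0))) - 384539 = 2*(-10 + 2*0)/(18 + (-10 + 2*0)) - 384539 = 2*(-10 + 0)/(18 + (-10 + 0)) - 384539 = 2*(-10)/(18 - 10) - 384539 = 2*(-10)/8 - 384539 = 2*(-10)*(1/8) - 384539 = -5/2 - 384539 = -769083/2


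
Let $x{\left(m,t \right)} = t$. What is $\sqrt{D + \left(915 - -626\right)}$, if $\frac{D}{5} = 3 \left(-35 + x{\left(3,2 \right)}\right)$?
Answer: $\sqrt{1046} \approx 32.342$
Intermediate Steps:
$D = -495$ ($D = 5 \cdot 3 \left(-35 + 2\right) = 5 \cdot 3 \left(-33\right) = 5 \left(-99\right) = -495$)
$\sqrt{D + \left(915 - -626\right)} = \sqrt{-495 + \left(915 - -626\right)} = \sqrt{-495 + \left(915 + 626\right)} = \sqrt{-495 + 1541} = \sqrt{1046}$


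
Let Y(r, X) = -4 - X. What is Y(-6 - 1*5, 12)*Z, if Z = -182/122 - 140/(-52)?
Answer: -15232/793 ≈ -19.208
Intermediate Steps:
Z = 952/793 (Z = -182*1/122 - 140*(-1/52) = -91/61 + 35/13 = 952/793 ≈ 1.2005)
Y(-6 - 1*5, 12)*Z = (-4 - 1*12)*(952/793) = (-4 - 12)*(952/793) = -16*952/793 = -15232/793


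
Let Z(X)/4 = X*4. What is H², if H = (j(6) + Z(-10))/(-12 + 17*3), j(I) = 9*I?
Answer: 11236/1521 ≈ 7.3872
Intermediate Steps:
Z(X) = 16*X (Z(X) = 4*(X*4) = 4*(4*X) = 16*X)
H = -106/39 (H = (9*6 + 16*(-10))/(-12 + 17*3) = (54 - 160)/(-12 + 51) = -106/39 ≈ -2.7179)
H² = (-106/39)² = 11236/1521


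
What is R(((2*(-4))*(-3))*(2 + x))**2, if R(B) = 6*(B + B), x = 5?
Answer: 4064256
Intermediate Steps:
R(B) = 12*B (R(B) = 6*(2*B) = 12*B)
R(((2*(-4))*(-3))*(2 + x))**2 = (12*(((2*(-4))*(-3))*(2 + 5)))**2 = (12*(-8*(-3)*7))**2 = (12*(24*7))**2 = (12*168)**2 = 2016**2 = 4064256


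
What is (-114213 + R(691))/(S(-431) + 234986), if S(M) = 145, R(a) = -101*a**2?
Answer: -48339794/235131 ≈ -205.59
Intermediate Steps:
(-114213 + R(691))/(S(-431) + 234986) = (-114213 - 101*691**2)/(145 + 234986) = (-114213 - 101*477481)/235131 = (-114213 - 48225581)*(1/235131) = -48339794*1/235131 = -48339794/235131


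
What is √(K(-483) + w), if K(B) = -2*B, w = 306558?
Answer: 14*√1569 ≈ 554.55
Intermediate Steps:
√(K(-483) + w) = √(-2*(-483) + 306558) = √(966 + 306558) = √307524 = 14*√1569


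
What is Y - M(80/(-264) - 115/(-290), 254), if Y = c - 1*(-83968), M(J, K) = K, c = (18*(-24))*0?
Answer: 83714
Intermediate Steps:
c = 0 (c = -432*0 = 0)
Y = 83968 (Y = 0 - 1*(-83968) = 0 + 83968 = 83968)
Y - M(80/(-264) - 115/(-290), 254) = 83968 - 1*254 = 83968 - 254 = 83714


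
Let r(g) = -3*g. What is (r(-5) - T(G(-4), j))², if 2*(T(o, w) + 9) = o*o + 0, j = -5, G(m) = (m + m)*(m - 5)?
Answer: 6594624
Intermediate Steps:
G(m) = 2*m*(-5 + m) (G(m) = (2*m)*(-5 + m) = 2*m*(-5 + m))
T(o, w) = -9 + o²/2 (T(o, w) = -9 + (o*o + 0)/2 = -9 + (o² + 0)/2 = -9 + o²/2)
(r(-5) - T(G(-4), j))² = (-3*(-5) - (-9 + (2*(-4)*(-5 - 4))²/2))² = (15 - (-9 + (2*(-4)*(-9))²/2))² = (15 - (-9 + (½)*72²))² = (15 - (-9 + (½)*5184))² = (15 - (-9 + 2592))² = (15 - 1*2583)² = (15 - 2583)² = (-2568)² = 6594624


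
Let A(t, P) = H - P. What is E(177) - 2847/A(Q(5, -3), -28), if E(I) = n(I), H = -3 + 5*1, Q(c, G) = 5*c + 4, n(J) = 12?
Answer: -829/10 ≈ -82.900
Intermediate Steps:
Q(c, G) = 4 + 5*c
H = 2 (H = -3 + 5 = 2)
A(t, P) = 2 - P
E(I) = 12
E(177) - 2847/A(Q(5, -3), -28) = 12 - 2847/(2 - 1*(-28)) = 12 - 2847/(2 + 28) = 12 - 2847/30 = 12 - 2847*1/30 = 12 - 949/10 = -829/10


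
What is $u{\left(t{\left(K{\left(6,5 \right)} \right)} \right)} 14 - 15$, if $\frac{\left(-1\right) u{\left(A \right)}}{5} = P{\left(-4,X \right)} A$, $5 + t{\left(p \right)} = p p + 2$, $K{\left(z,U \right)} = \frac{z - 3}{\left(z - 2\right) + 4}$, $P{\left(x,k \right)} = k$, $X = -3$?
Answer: $- \frac{19695}{32} \approx -615.47$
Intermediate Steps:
$K{\left(z,U \right)} = \frac{-3 + z}{2 + z}$ ($K{\left(z,U \right)} = \frac{-3 + z}{\left(-2 + z\right) + 4} = \frac{-3 + z}{2 + z}$)
$t{\left(p \right)} = -3 + p^{2}$ ($t{\left(p \right)} = -5 + \left(p p + 2\right) = -5 + \left(p^{2} + 2\right) = -5 + \left(2 + p^{2}\right) = -3 + p^{2}$)
$u{\left(A \right)} = 15 A$ ($u{\left(A \right)} = - 5 \left(- 3 A\right) = 15 A$)
$u{\left(t{\left(K{\left(6,5 \right)} \right)} \right)} 14 - 15 = 15 \left(-3 + \left(\frac{-3 + 6}{2 + 6}\right)^{2}\right) 14 - 15 = 15 \left(-3 + \left(\frac{1}{8} \cdot 3\right)^{2}\right) 14 - 15 = 15 \left(-3 + \left(\frac{3}{8}\right)^{2}\right) 14 - 15 = 15 \left(-3 + \frac{9}{64}\right) 14 - 15 = 15 \left(- \frac{183}{64}\right) 14 - 15 = \left(- \frac{2745}{64}\right) 14 - 15 = - \frac{19215}{32} - 15 = - \frac{19695}{32}$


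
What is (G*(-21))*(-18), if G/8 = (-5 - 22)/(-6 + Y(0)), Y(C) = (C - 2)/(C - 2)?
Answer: 81648/5 ≈ 16330.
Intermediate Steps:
Y(C) = 1 (Y(C) = (-2 + C)/(-2 + C) = 1)
G = 216/5 (G = 8*((-5 - 22)/(-6 + 1)) = 8*(-27/(-5)) = 8*(-27*(-⅕)) = 8*(27/5) = 216/5 ≈ 43.200)
(G*(-21))*(-18) = ((216/5)*(-21))*(-18) = -4536/5*(-18) = 81648/5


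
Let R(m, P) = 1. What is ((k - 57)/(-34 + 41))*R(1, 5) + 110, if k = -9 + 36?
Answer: 740/7 ≈ 105.71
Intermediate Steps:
k = 27
((k - 57)/(-34 + 41))*R(1, 5) + 110 = ((27 - 57)/(-34 + 41))*1 + 110 = -30/7*1 + 110 = -30/7 + 110 = 740/7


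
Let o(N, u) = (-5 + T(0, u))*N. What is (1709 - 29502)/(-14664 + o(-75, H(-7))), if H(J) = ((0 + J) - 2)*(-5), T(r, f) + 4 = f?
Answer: 27793/17364 ≈ 1.6006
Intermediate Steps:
T(r, f) = -4 + f
H(J) = 10 - 5*J (H(J) = (J - 2)*(-5) = (-2 + J)*(-5) = 10 - 5*J)
o(N, u) = N*(-9 + u) (o(N, u) = (-5 + (-4 + u))*N = (-9 + u)*N = N*(-9 + u))
(1709 - 29502)/(-14664 + o(-75, H(-7))) = (1709 - 29502)/(-14664 - 75*(-9 + (10 - 5*(-7)))) = -27793/(-14664 - 75*(-9 + (10 + 35))) = -27793/(-14664 - 75*(-9 + 45)) = -27793/(-14664 - 75*36) = -27793/(-14664 - 2700) = -27793/(-17364) = -27793*(-1/17364) = 27793/17364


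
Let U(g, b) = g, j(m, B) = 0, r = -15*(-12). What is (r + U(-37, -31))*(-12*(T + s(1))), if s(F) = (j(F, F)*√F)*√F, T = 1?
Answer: -1716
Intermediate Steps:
r = 180
s(F) = 0 (s(F) = (0*√F)*√F = 0*√F = 0)
(r + U(-37, -31))*(-12*(T + s(1))) = (180 - 37)*(-12*(1 + 0)) = 143*(-12*1) = 143*(-12) = -1716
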